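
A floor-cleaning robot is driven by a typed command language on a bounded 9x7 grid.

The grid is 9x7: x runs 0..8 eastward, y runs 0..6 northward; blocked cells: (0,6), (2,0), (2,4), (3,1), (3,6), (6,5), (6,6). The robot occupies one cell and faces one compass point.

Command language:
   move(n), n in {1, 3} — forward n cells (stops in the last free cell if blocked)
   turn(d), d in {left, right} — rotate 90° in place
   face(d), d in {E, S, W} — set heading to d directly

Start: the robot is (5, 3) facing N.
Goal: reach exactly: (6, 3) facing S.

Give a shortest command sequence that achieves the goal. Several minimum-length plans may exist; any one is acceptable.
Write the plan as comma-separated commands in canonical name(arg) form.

begin: (5, 3) facing N
[1] after face(E): (5, 3) facing E
[2] after move(1): (6, 3) facing E
[3] after turn(right): (6, 3) facing S
shorter routes all fall short; 3 is best.

face(E), move(1), turn(right)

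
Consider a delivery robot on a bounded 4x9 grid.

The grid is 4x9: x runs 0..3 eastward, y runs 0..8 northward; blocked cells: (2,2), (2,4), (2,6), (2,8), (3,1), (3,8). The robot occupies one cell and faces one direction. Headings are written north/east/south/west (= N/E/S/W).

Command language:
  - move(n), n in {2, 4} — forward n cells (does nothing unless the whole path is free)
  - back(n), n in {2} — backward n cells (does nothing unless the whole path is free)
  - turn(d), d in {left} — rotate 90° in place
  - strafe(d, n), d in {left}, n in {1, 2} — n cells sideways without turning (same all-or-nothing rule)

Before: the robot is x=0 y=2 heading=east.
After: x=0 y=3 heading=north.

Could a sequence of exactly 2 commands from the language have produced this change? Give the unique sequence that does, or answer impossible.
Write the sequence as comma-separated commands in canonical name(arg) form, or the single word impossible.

strafe(left, 1), turn(left)

key: cell and facing (now N) both changed — the 2 commands mix motion and turning
initial: x=0 y=2 heading=east
step 1 (strafe(left, 1)): x=0 y=3 heading=east
step 2 (turn(left)): x=0 y=3 heading=north
no rival 2-sequence matches.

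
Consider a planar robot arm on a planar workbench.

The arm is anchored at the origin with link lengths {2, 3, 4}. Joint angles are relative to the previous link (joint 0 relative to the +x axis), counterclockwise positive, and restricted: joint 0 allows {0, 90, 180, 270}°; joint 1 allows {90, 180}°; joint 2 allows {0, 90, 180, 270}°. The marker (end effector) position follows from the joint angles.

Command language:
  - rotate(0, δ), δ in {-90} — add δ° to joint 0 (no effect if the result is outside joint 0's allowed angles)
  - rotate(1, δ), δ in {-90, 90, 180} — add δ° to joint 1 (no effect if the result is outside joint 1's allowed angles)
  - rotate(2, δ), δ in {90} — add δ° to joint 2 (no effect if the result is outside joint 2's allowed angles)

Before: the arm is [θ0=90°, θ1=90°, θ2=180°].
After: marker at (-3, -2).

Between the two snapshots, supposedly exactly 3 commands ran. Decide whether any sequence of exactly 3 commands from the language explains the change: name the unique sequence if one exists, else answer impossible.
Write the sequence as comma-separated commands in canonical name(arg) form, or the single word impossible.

rotate(2, 90), rotate(2, 90), rotate(2, 90)

t0: [θ0=90°, θ1=90°, θ2=180°]
1. rotate(2, 90) → [θ0=90°, θ1=90°, θ2=270°]
2. rotate(2, 90) → [θ0=90°, θ1=90°, θ2=0°]
3. rotate(2, 90) → [θ0=90°, θ1=90°, θ2=90°]
uniquely the one of 125 3-step routes that fits.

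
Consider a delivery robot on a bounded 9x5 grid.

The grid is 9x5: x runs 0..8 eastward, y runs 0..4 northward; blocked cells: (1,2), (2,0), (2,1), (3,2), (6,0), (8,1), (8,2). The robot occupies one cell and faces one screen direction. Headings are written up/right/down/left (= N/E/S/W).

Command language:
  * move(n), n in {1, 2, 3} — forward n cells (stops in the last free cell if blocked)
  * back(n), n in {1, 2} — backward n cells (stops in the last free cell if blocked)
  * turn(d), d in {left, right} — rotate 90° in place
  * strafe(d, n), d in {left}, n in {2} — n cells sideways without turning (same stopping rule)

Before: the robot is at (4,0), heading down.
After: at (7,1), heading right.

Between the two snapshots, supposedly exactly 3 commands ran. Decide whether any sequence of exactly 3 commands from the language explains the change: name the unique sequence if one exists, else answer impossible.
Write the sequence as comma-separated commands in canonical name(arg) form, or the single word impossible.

key: order matters: swapping back(1) and move(3) lands elsewhere
from: at (4,0), heading down
step 1 (back(1)): at (4,1), heading down
step 2 (turn(left)): at (4,1), heading right
step 3 (move(3)): at (7,1), heading right
all 512 alternatives checked — unique.

back(1), turn(left), move(3)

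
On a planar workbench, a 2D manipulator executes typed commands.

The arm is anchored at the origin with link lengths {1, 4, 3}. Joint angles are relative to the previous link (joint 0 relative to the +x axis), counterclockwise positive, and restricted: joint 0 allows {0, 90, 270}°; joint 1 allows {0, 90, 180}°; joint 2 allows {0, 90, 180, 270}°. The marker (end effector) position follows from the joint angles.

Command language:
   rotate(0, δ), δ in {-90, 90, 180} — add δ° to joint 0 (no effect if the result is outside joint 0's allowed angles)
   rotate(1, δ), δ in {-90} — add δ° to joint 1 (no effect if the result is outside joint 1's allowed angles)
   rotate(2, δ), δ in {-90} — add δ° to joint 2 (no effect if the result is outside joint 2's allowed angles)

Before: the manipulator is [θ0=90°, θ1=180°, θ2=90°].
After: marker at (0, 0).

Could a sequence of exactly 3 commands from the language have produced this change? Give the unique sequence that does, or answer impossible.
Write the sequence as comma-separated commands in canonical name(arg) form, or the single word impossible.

t0: [θ0=90°, θ1=180°, θ2=90°]
[1] after rotate(2, -90): [θ0=90°, θ1=180°, θ2=0°]
[2] after rotate(2, -90): [θ0=90°, θ1=180°, θ2=270°]
[3] after rotate(2, -90): [θ0=90°, θ1=180°, θ2=180°]
all 125 alternatives checked — unique.

rotate(2, -90), rotate(2, -90), rotate(2, -90)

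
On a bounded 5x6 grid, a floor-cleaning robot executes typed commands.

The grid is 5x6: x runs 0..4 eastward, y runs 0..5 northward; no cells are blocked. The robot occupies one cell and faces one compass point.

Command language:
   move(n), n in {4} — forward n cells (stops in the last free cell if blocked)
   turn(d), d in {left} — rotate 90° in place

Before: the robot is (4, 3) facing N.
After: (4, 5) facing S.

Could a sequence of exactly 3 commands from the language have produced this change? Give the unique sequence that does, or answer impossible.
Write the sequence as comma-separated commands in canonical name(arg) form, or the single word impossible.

move(4), turn(left), turn(left)

key: move(4) runs into the grid edge before its full distance
start: (4, 3) facing N
1. move(4) → (4, 5) facing N
2. turn(left) → (4, 5) facing W
3. turn(left) → (4, 5) facing S
no other 3-command option fits: unique.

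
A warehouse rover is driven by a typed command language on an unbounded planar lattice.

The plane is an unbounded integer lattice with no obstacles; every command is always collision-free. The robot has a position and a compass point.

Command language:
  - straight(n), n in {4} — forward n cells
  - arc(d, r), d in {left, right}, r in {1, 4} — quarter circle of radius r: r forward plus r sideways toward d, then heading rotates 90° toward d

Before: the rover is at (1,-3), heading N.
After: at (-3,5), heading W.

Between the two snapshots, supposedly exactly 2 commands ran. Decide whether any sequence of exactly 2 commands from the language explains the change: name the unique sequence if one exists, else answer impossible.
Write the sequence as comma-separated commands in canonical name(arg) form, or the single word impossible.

key: cell and facing (now W) both changed — the 2 commands mix motion and turning
begin: at (1,-3), heading N
1. straight(4) → at (1,1), heading N
2. arc(left, 4) → at (-3,5), heading W
uniquely the one of 25 2-step routes that fits.

straight(4), arc(left, 4)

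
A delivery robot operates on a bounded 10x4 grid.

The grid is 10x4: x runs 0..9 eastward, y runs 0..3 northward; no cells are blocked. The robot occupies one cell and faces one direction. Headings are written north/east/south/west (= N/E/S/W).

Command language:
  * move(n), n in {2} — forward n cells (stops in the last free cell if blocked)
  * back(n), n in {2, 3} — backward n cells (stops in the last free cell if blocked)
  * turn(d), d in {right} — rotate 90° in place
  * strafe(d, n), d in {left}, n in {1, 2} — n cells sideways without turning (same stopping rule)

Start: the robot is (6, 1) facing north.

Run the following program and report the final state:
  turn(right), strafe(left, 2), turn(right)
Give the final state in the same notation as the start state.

(6, 3) facing south

t0: (6, 1) facing north
1. turn(right) → (6, 1) facing east
2. strafe(left, 2) → (6, 3) facing east
3. turn(right) → (6, 3) facing south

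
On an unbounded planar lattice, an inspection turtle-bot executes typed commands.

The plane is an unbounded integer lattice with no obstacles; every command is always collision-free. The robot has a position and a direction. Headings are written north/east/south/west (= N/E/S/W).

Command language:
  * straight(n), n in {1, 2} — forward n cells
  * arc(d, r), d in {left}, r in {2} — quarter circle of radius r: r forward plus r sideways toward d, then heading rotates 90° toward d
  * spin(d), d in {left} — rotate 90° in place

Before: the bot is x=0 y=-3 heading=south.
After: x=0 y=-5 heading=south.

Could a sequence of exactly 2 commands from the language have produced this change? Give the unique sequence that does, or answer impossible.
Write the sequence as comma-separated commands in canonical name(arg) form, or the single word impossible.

key: heading stays S — no command in the sequence turns
start: x=0 y=-3 heading=south
t=1 straight(1) ⇒ x=0 y=-4 heading=south
t=2 straight(1) ⇒ x=0 y=-5 heading=south
all 16 alternatives checked — unique.

straight(1), straight(1)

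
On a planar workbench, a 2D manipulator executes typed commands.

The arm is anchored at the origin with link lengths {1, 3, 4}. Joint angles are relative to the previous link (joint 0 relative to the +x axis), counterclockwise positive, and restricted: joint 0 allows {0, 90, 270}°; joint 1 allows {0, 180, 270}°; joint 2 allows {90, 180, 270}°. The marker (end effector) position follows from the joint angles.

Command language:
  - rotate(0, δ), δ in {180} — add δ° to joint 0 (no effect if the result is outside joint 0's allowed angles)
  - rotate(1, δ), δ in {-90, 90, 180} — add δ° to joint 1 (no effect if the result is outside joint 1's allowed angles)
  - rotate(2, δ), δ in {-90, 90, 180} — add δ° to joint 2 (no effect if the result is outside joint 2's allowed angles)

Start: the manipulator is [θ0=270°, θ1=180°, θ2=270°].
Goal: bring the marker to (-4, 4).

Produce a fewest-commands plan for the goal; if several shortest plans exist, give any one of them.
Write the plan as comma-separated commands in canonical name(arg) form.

rotate(2, 180), rotate(0, 180), rotate(1, 180)

t0: [θ0=270°, θ1=180°, θ2=270°]
1. rotate(2, 180) → [θ0=270°, θ1=180°, θ2=90°]
2. rotate(0, 180) → [θ0=90°, θ1=180°, θ2=90°]
3. rotate(1, 180) → [θ0=90°, θ1=0°, θ2=90°]
nothing shorter than 3 reaches the goal.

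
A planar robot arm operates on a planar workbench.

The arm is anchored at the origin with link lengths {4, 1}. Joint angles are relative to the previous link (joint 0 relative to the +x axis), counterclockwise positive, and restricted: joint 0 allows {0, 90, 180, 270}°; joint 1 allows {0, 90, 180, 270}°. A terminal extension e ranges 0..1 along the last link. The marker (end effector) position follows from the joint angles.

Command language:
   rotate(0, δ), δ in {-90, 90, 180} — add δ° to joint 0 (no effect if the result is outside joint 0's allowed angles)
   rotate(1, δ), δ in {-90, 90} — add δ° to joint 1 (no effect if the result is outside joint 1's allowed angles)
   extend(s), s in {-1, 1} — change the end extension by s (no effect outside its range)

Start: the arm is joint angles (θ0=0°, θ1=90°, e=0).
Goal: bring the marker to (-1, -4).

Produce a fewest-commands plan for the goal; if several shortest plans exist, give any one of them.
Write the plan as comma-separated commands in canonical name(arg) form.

initial: joint angles (θ0=0°, θ1=90°, e=0)
[1] after rotate(0, -90): joint angles (θ0=270°, θ1=90°, e=0)
[2] after rotate(1, 90): joint angles (θ0=270°, θ1=180°, e=0)
[3] after rotate(1, 90): joint angles (θ0=270°, θ1=270°, e=0)
shorter routes all fall short; 3 is best.

rotate(0, -90), rotate(1, 90), rotate(1, 90)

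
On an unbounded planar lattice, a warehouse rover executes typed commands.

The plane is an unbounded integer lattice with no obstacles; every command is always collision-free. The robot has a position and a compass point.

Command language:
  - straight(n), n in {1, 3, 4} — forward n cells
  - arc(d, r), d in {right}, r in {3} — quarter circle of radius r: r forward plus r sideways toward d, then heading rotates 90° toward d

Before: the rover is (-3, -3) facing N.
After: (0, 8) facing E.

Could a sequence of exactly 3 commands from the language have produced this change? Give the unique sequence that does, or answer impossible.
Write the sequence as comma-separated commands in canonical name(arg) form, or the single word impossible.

straight(4), straight(4), arc(right, 3)

key: position moved to (0,8) AND the heading swung to E — translation plus rotation needed
begin: (-3, -3) facing N
t=1 straight(4) ⇒ (-3, 1) facing N
t=2 straight(4) ⇒ (-3, 5) facing N
t=3 arc(right, 3) ⇒ (0, 8) facing E
all 64 alternatives checked — unique.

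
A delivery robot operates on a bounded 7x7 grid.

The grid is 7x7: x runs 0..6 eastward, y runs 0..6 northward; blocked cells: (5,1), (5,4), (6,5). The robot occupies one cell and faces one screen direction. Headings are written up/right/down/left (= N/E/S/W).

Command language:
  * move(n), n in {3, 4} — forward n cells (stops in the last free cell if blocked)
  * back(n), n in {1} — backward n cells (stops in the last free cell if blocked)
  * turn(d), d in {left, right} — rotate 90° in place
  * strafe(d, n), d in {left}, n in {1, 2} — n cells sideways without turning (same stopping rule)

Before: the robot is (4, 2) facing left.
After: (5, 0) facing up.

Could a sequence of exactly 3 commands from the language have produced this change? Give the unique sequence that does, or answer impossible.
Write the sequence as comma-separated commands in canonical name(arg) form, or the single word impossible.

strafe(left, 2), back(1), turn(right)

key: order matters: swapping strafe(left, 2) and turn(right) lands elsewhere
start: (4, 2) facing left
step 1 (strafe(left, 2)): (4, 0) facing left
step 2 (back(1)): (5, 0) facing left
step 3 (turn(right)): (5, 0) facing up
no other 3-command option fits: unique.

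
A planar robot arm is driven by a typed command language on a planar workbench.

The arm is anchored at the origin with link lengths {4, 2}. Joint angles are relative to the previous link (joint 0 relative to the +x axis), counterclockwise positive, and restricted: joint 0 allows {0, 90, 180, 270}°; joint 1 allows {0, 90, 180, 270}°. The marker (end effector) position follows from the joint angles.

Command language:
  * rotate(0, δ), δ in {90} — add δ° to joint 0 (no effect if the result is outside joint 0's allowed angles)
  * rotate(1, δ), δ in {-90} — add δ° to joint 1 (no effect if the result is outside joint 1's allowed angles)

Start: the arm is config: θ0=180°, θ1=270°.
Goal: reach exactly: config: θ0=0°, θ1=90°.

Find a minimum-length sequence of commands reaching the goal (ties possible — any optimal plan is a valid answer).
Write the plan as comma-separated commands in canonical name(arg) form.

rotate(0, 90), rotate(0, 90), rotate(1, -90), rotate(1, -90)

begin: config: θ0=180°, θ1=270°
1. rotate(0, 90) → config: θ0=270°, θ1=270°
2. rotate(0, 90) → config: θ0=0°, θ1=270°
3. rotate(1, -90) → config: θ0=0°, θ1=180°
4. rotate(1, -90) → config: θ0=0°, θ1=90°
no 3-step plan works, so 4 is optimal.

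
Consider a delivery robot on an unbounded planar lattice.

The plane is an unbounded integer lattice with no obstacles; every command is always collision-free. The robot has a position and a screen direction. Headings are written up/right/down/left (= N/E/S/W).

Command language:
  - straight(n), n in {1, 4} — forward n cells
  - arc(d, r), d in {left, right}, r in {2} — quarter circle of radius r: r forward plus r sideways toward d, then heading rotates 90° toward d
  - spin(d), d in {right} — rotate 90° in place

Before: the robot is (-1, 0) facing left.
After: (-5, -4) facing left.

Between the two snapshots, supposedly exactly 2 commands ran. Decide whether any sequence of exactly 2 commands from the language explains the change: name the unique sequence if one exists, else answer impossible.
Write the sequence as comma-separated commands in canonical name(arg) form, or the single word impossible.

arc(left, 2), arc(right, 2)

key: order matters: swapping arc(left, 2) and arc(right, 2) lands elsewhere
begin: (-1, 0) facing left
step 1 (arc(left, 2)): (-3, -2) facing down
step 2 (arc(right, 2)): (-5, -4) facing left
no other 2-command option fits: unique.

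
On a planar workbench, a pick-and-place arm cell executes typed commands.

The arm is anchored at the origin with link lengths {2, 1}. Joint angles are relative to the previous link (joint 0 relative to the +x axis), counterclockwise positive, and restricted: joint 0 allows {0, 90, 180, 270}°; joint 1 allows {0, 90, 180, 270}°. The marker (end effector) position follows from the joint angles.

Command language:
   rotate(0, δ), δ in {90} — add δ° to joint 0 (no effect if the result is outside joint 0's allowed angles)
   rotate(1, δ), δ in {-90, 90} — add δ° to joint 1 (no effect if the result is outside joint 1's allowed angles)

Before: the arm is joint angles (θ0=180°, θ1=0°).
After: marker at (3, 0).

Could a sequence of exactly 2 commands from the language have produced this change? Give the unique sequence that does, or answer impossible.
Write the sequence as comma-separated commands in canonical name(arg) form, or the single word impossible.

from: joint angles (θ0=180°, θ1=0°)
1. rotate(0, 90) → joint angles (θ0=270°, θ1=0°)
2. rotate(0, 90) → joint angles (θ0=0°, θ1=0°)
uniquely the one of 9 2-step routes that fits.

rotate(0, 90), rotate(0, 90)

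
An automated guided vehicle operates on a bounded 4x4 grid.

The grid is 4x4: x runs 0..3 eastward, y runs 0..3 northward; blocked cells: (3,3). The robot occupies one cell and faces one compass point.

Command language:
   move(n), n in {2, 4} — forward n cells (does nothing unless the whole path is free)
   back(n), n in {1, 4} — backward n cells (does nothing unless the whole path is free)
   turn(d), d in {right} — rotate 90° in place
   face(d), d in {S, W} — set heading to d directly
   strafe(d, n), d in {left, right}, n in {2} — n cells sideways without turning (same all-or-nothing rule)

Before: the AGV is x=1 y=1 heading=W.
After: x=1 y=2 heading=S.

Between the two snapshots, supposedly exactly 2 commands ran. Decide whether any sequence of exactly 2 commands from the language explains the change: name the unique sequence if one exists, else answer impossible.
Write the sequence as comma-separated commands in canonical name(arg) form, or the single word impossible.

face(S), back(1)

key: order matters: swapping face(S) and back(1) lands elsewhere
initial: x=1 y=1 heading=W
t=1 face(S) ⇒ x=1 y=1 heading=S
t=2 back(1) ⇒ x=1 y=2 heading=S
no other 2-command option fits: unique.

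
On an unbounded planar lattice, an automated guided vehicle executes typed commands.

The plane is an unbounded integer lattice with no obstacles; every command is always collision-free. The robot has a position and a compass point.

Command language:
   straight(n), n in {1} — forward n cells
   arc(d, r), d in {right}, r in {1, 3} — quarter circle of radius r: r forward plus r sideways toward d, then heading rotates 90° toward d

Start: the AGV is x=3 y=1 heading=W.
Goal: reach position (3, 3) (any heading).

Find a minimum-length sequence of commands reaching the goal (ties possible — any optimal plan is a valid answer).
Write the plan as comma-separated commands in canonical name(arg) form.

t0: x=3 y=1 heading=W
step 1 (arc(right, 1)): x=2 y=2 heading=N
step 2 (arc(right, 1)): x=3 y=3 heading=E
nothing shorter than 2 reaches the goal.

arc(right, 1), arc(right, 1)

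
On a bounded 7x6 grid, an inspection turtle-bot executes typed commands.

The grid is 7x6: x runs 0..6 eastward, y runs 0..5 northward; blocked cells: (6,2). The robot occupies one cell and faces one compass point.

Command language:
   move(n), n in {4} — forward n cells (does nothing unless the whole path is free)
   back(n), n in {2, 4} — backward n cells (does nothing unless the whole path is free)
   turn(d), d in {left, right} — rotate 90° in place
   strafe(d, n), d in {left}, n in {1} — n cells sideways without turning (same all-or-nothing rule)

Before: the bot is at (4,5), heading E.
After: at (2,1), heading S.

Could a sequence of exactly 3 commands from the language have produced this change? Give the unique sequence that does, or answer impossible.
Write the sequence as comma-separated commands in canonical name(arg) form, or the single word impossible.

back(2), turn(right), move(4)

key: running move(4) before back(2) would end elsewhere — order is forced
t0: at (4,5), heading E
1. back(2) → at (2,5), heading E
2. turn(right) → at (2,5), heading S
3. move(4) → at (2,1), heading S
all 216 alternatives checked — unique.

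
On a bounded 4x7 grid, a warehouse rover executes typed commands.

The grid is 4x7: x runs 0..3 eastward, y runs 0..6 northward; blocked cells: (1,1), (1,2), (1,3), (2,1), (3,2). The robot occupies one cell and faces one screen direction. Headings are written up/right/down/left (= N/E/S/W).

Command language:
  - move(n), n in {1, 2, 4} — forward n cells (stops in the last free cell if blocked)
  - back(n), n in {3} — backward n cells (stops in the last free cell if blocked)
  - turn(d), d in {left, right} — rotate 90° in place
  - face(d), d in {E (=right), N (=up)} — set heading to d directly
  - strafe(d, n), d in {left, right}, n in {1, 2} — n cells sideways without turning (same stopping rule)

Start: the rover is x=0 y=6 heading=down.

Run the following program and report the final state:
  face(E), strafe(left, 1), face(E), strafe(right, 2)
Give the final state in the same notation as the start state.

x=0 y=4 heading=right

from: x=0 y=6 heading=down
[1] after face(E): x=0 y=6 heading=right
[2] after strafe(left, 1): x=0 y=6 heading=right
[3] after face(E): x=0 y=6 heading=right
[4] after strafe(right, 2): x=0 y=4 heading=right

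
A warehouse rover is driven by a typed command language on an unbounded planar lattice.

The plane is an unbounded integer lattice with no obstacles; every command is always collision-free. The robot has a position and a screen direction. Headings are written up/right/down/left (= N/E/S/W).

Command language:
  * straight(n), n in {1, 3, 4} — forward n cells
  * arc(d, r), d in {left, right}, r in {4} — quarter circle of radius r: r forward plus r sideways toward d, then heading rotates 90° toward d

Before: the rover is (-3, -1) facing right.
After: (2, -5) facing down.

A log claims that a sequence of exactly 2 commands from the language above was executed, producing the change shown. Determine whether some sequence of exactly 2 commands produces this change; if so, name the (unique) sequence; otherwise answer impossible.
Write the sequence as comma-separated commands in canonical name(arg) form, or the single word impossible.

key: order matters: swapping straight(1) and arc(right, 4) lands elsewhere
from: (-3, -1) facing right
step 1 (straight(1)): (-2, -1) facing right
step 2 (arc(right, 4)): (2, -5) facing down
all 25 alternatives checked — unique.

straight(1), arc(right, 4)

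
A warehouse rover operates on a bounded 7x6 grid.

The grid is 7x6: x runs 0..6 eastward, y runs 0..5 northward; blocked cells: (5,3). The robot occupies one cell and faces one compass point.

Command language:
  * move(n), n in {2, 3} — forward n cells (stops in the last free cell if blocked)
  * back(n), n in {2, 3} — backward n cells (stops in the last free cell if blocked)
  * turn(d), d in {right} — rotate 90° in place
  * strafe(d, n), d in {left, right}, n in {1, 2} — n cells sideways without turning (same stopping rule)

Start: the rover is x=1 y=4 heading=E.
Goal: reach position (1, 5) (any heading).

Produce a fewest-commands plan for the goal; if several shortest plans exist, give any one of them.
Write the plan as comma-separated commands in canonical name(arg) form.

strafe(left, 2)

initial: x=1 y=4 heading=E
step 1 (strafe(left, 2)): x=1 y=5 heading=E
nothing shorter than 1 reaches the goal.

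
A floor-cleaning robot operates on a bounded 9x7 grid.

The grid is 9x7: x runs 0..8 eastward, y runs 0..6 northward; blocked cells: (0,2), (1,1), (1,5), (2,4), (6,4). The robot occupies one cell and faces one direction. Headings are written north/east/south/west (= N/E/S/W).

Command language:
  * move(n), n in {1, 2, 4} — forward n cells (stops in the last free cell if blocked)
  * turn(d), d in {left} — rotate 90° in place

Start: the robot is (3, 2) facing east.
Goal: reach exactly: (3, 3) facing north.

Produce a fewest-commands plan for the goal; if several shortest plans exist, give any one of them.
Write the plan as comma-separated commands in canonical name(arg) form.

turn(left), move(1)

initial: (3, 2) facing east
[1] after turn(left): (3, 2) facing north
[2] after move(1): (3, 3) facing north
shorter routes all fall short; 2 is best.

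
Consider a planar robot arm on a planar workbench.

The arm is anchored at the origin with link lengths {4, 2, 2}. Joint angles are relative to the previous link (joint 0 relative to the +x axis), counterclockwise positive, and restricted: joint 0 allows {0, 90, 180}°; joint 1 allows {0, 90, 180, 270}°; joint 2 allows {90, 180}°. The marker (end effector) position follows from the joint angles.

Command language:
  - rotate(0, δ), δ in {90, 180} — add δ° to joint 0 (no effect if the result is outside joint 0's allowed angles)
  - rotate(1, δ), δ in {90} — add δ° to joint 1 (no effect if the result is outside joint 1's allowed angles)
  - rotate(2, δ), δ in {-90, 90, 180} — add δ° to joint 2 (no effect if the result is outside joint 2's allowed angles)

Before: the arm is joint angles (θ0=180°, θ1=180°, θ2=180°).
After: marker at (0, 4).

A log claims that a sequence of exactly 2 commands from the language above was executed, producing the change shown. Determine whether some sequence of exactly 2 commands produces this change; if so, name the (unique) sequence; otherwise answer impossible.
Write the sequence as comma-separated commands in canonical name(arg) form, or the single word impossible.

key: order matters: swapping rotate(0, 180) and rotate(0, 90) lands elsewhere
from: joint angles (θ0=180°, θ1=180°, θ2=180°)
step 1 (rotate(0, 180)): joint angles (θ0=0°, θ1=180°, θ2=180°)
step 2 (rotate(0, 90)): joint angles (θ0=90°, θ1=180°, θ2=180°)
no rival 2-sequence matches.

rotate(0, 180), rotate(0, 90)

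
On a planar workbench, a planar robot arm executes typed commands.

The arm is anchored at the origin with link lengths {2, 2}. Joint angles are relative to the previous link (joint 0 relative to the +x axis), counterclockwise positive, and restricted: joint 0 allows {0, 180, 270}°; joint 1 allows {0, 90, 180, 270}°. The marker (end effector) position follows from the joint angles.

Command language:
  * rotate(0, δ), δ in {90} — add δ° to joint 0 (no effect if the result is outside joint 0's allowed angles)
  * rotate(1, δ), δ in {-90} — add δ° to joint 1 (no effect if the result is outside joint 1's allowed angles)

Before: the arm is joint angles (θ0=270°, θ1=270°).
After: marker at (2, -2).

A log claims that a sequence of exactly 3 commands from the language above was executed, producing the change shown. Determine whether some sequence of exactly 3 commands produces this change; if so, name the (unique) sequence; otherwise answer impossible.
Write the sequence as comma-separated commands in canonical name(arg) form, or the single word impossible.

t0: joint angles (θ0=270°, θ1=270°)
1. rotate(0, 90) → joint angles (θ0=0°, θ1=270°)
2. rotate(0, 90) → joint angles (θ0=0°, θ1=270°)
3. rotate(0, 90) → joint angles (θ0=0°, θ1=270°)
uniquely the one of 8 3-step routes that fits.

rotate(0, 90), rotate(0, 90), rotate(0, 90)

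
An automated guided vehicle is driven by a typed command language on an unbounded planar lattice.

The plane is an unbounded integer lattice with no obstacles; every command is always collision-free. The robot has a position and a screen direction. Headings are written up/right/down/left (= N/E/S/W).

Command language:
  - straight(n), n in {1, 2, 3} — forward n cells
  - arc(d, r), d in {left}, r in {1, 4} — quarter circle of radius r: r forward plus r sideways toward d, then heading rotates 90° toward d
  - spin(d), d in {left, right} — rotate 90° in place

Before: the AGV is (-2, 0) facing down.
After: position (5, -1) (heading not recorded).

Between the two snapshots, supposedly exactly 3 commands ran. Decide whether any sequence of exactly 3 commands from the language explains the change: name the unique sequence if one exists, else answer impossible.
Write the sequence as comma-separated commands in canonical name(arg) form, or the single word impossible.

key: order matters: swapping arc(left, 1) and straight(3) lands elsewhere
start: (-2, 0) facing down
1. arc(left, 1) → (-1, -1) facing right
2. straight(3) → (2, -1) facing right
3. straight(3) → (5, -1) facing right
no other 3-command option fits: unique.

arc(left, 1), straight(3), straight(3)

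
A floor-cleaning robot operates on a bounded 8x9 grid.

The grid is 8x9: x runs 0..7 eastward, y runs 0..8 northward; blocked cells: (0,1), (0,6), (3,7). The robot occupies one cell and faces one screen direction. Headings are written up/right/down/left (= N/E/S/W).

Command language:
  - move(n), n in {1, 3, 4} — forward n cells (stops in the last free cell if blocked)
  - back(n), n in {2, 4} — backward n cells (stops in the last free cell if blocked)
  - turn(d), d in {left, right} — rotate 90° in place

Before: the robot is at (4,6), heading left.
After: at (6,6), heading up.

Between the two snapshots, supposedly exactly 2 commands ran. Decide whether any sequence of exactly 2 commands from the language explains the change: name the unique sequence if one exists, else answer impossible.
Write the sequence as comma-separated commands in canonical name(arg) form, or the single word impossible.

key: position moved to (6,6) AND the heading swung to N — translation plus rotation needed
initial: at (4,6), heading left
1. back(2) → at (6,6), heading left
2. turn(right) → at (6,6), heading up
all 49 alternatives checked — unique.

back(2), turn(right)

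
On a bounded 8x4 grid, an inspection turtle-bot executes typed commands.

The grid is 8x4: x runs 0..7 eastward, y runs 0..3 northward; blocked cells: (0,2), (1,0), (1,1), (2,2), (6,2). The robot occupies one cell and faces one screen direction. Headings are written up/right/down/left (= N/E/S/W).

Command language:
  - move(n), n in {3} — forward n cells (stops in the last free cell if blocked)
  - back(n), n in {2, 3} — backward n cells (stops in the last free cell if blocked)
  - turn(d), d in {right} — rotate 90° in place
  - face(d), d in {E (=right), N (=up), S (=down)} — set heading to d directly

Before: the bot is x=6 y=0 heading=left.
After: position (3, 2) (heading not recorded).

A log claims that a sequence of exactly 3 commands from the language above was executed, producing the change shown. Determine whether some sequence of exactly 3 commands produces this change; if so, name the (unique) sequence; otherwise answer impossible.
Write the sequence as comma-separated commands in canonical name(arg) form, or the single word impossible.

move(3), face(S), back(2)

key: running back(2) before move(3) would end elsewhere — order is forced
from: x=6 y=0 heading=left
1. move(3) → x=3 y=0 heading=left
2. face(S) → x=3 y=0 heading=down
3. back(2) → x=3 y=2 heading=down
no rival 3-sequence matches.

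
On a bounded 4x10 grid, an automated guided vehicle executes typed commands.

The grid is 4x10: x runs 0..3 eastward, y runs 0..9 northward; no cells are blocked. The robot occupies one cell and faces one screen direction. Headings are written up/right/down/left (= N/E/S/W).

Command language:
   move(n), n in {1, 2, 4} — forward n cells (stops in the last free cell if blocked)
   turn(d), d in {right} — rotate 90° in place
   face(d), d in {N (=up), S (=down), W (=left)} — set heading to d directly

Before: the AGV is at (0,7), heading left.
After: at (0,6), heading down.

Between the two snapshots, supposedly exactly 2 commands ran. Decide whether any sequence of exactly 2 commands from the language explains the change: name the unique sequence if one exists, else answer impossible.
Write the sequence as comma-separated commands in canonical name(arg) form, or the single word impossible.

face(S), move(1)

key: order matters: swapping face(S) and move(1) lands elsewhere
initial: at (0,7), heading left
1. face(S) → at (0,7), heading down
2. move(1) → at (0,6), heading down
no other 2-command option fits: unique.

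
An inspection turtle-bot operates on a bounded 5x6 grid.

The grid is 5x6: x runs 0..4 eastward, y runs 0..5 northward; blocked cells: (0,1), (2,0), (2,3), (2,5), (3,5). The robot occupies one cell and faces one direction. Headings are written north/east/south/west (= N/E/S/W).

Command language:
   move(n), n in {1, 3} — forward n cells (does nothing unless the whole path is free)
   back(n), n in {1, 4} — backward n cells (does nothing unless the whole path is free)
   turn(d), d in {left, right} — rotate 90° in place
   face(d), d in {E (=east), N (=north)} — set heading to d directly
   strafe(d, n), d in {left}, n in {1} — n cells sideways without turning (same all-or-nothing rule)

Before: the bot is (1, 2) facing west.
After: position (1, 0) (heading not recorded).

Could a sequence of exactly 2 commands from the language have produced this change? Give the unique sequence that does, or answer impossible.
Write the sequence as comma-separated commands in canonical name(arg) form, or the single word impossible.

t0: (1, 2) facing west
[1] after strafe(left, 1): (1, 1) facing west
[2] after strafe(left, 1): (1, 0) facing west
no rival 2-sequence matches.

strafe(left, 1), strafe(left, 1)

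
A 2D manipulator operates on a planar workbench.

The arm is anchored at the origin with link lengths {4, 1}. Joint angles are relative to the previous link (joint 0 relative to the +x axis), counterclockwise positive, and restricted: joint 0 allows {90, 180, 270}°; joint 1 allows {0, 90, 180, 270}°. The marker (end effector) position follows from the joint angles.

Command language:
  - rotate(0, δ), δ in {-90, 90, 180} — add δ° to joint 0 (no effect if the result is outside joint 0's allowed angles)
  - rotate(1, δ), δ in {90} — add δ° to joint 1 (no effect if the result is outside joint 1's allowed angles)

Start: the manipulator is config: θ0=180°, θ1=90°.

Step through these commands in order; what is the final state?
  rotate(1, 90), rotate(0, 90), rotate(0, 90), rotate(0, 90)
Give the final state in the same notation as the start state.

start: config: θ0=180°, θ1=90°
1. rotate(1, 90) → config: θ0=180°, θ1=180°
2. rotate(0, 90) → config: θ0=270°, θ1=180°
3. rotate(0, 90) → config: θ0=270°, θ1=180°
4. rotate(0, 90) → config: θ0=270°, θ1=180°

config: θ0=270°, θ1=180°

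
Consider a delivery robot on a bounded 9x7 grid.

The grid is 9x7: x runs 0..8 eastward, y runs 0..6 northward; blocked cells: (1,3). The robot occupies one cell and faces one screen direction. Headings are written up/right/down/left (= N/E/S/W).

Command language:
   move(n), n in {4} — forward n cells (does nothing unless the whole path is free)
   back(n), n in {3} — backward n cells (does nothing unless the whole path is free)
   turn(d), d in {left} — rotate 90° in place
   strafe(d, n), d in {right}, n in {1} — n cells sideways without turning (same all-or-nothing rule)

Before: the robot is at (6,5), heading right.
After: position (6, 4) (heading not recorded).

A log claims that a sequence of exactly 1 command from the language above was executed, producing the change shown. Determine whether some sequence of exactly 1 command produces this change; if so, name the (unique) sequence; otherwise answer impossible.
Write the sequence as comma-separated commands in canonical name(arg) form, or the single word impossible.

strafe(right, 1)

t0: at (6,5), heading right
1. strafe(right, 1) → at (6,4), heading right
no rival 1-sequence matches.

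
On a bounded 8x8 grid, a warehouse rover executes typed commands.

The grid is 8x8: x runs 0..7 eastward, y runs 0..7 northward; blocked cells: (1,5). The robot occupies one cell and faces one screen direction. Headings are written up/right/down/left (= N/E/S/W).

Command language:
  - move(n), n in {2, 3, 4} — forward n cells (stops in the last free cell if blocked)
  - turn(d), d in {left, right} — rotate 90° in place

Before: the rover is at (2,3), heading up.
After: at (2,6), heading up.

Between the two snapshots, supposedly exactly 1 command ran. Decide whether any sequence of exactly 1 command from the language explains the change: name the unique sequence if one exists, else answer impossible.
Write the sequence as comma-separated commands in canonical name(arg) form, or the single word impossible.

move(3)

key: still facing N — the one step turns nothing
from: at (2,3), heading up
t=1 move(3) ⇒ at (2,6), heading up
no other 1-command option fits: unique.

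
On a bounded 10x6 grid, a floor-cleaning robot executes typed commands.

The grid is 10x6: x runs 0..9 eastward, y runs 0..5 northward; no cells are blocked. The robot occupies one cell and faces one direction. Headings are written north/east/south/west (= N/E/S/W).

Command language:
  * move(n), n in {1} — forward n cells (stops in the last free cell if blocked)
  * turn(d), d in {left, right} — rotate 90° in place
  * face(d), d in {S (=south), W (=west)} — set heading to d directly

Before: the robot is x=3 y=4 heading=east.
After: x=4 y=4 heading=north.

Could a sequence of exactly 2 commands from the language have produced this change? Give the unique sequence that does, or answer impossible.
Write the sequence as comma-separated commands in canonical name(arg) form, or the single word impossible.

move(1), turn(left)

key: cell and facing (now N) both changed — the 2 commands mix motion and turning
initial: x=3 y=4 heading=east
1. move(1) → x=4 y=4 heading=east
2. turn(left) → x=4 y=4 heading=north
all 25 alternatives checked — unique.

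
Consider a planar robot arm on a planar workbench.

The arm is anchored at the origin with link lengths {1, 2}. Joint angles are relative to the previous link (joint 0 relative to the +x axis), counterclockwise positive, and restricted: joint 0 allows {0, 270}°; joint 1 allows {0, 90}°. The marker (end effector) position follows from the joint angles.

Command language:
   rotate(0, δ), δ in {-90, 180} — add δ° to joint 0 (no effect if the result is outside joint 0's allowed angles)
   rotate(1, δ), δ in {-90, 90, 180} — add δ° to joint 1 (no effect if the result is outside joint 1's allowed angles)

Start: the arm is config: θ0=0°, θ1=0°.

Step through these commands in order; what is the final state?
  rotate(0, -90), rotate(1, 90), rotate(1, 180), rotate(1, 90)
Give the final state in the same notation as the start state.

initial: config: θ0=0°, θ1=0°
t=1 rotate(0, -90) ⇒ config: θ0=270°, θ1=0°
t=2 rotate(1, 90) ⇒ config: θ0=270°, θ1=90°
t=3 rotate(1, 180) ⇒ config: θ0=270°, θ1=90°
t=4 rotate(1, 90) ⇒ config: θ0=270°, θ1=90°

config: θ0=270°, θ1=90°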